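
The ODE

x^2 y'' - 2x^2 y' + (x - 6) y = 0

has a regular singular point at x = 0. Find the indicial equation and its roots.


Divide by x^2 to reach normal form y'' + P_1(x) y' + P_2(x) y = 0 with P_1(x) = -2 and P_2(x) = 1/x - 6/x^2.
x = 0 is a singular point because the y-coefficient 1/x - 6/x^2 has a pole at x = 0.
It is a regular singular point because x P_1(x) = p(x) = -2x and x^2 P_2(x) = q(x) = x - 6 are polynomials, hence analytic at x = 0.
p(0) = 0,  q(0) = -6.
Indicial equation: r(r-1) + p(0) r + q(0) = 0, i.e. r^2 + (p(0) - 1) r + q(0) = 0, i.e. r^2 - 1 r - 6 = 0.
Discriminant: (-1)^2 - 4(-6) = 25, so r = (1 ± 5)/2.
Solving: r_1 = 3, r_2 = -2.

indicial: r^2 - 1 r - 6 = 0; roots r_1 = 3, r_2 = -2


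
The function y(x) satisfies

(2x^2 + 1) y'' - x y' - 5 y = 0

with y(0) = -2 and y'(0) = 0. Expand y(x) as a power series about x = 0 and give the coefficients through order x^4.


Ansatz: y(x) = sum_{n>=0} a_n x^n, so y'(x) = sum_{n>=1} n a_n x^(n-1) and y''(x) = sum_{n>=2} n(n-1) a_n x^(n-2).
Substitute into P(x) y'' + Q(x) y' + R(x) y = 0 with P(x) = 2x^2 + 1, Q(x) = -x, R(x) = -5, and match powers of x.
Initial conditions: a_0 = -2, a_1 = 0.
Setting the coefficient of each power of x to zero and solving order by order (substituting the coefficients already found):
  x^0: 2 a_2 - 5 a_0 = 0  ->  2 a_2 = 5 a_0 = -10  ->  a_2 = -5
  x^1: 6 a_3 - 6 a_1 = 0  ->  6 a_3 = 6 a_1 = 0  ->  a_3 = 0
  x^2: 12 a_4 - 3 a_2 = 0  ->  12 a_4 = 3 a_2 = -15  ->  a_4 = -5/4
Truncated series: y(x) = -2 - 5 x^2 - (5/4) x^4 + O(x^5).

a_0 = -2; a_1 = 0; a_2 = -5; a_3 = 0; a_4 = -5/4


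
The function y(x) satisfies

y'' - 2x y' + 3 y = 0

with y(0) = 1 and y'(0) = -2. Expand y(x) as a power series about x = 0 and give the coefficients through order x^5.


Ansatz: y(x) = sum_{n>=0} a_n x^n, so y'(x) = sum_{n>=1} n a_n x^(n-1) and y''(x) = sum_{n>=2} n(n-1) a_n x^(n-2).
Substitute into P(x) y'' + Q(x) y' + R(x) y = 0 with P(x) = 1, Q(x) = -2x, R(x) = 3, and match powers of x.
Initial conditions: a_0 = 1, a_1 = -2.
Setting the coefficient of each power of x to zero and solving order by order (substituting the coefficients already found):
  x^0: 2 a_2 + 3 a_0 = 0  ->  2 a_2 = -3 a_0 = -3  ->  a_2 = -3/2
  x^1: 6 a_3 + a_1 = 0  ->  6 a_3 = -a_1 = 2  ->  a_3 = 1/3
  x^2: 12 a_4 - a_2 = 0  ->  12 a_4 = a_2 = -3/2  ->  a_4 = -1/8
  x^3: 20 a_5 - 3 a_3 = 0  ->  20 a_5 = 3 a_3 = 1  ->  a_5 = 1/20
Truncated series: y(x) = 1 - 2 x - (3/2) x^2 + (1/3) x^3 - (1/8) x^4 + (1/20) x^5 + O(x^6).

a_0 = 1; a_1 = -2; a_2 = -3/2; a_3 = 1/3; a_4 = -1/8; a_5 = 1/20


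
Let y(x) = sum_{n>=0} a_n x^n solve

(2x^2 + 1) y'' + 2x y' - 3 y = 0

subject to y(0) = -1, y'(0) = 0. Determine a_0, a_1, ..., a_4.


Ansatz: y(x) = sum_{n>=0} a_n x^n, so y'(x) = sum_{n>=1} n a_n x^(n-1) and y''(x) = sum_{n>=2} n(n-1) a_n x^(n-2).
Substitute into P(x) y'' + Q(x) y' + R(x) y = 0 with P(x) = 2x^2 + 1, Q(x) = 2x, R(x) = -3, and match powers of x.
Initial conditions: a_0 = -1, a_1 = 0.
Setting the coefficient of each power of x to zero and solving order by order (substituting the coefficients already found):
  x^0: 2 a_2 - 3 a_0 = 0  ->  2 a_2 = 3 a_0 = -3  ->  a_2 = -3/2
  x^1: 6 a_3 - a_1 = 0  ->  6 a_3 = a_1 = 0  ->  a_3 = 0
  x^2: 12 a_4 + 5 a_2 = 0  ->  12 a_4 = -5 a_2 = 15/2  ->  a_4 = 5/8
Truncated series: y(x) = -1 - (3/2) x^2 + (5/8) x^4 + O(x^5).

a_0 = -1; a_1 = 0; a_2 = -3/2; a_3 = 0; a_4 = 5/8


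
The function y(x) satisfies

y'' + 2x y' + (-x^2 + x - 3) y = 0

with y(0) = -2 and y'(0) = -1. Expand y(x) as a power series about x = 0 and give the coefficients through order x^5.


Ansatz: y(x) = sum_{n>=0} a_n x^n, so y'(x) = sum_{n>=1} n a_n x^(n-1) and y''(x) = sum_{n>=2} n(n-1) a_n x^(n-2).
Substitute into P(x) y'' + Q(x) y' + R(x) y = 0 with P(x) = 1, Q(x) = 2x, R(x) = -x^2 + x - 3, and match powers of x.
Initial conditions: a_0 = -2, a_1 = -1.
Setting the coefficient of each power of x to zero and solving order by order (substituting the coefficients already found):
  x^0: 2 a_2 - 3 a_0 = 0  ->  2 a_2 = 3 a_0 = -6  ->  a_2 = -3
  x^1: 6 a_3 - a_1 + a_0 = 0  ->  6 a_3 = a_1 - a_0 = 1  ->  a_3 = 1/6
  x^2: 12 a_4 + a_2 + a_1 - a_0 = 0  ->  12 a_4 = -a_2 - a_1 + a_0 = 2  ->  a_4 = 1/6
  x^3: 20 a_5 + 3 a_3 + a_2 - a_1 = 0  ->  20 a_5 = -3 a_3 - a_2 + a_1 = 3/2  ->  a_5 = 3/40
Truncated series: y(x) = -2 - x - 3 x^2 + (1/6) x^3 + (1/6) x^4 + (3/40) x^5 + O(x^6).

a_0 = -2; a_1 = -1; a_2 = -3; a_3 = 1/6; a_4 = 1/6; a_5 = 3/40


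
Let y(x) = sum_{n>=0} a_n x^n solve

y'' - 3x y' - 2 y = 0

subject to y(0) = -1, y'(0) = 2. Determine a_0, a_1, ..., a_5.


Ansatz: y(x) = sum_{n>=0} a_n x^n, so y'(x) = sum_{n>=1} n a_n x^(n-1) and y''(x) = sum_{n>=2} n(n-1) a_n x^(n-2).
Substitute into P(x) y'' + Q(x) y' + R(x) y = 0 with P(x) = 1, Q(x) = -3x, R(x) = -2, and match powers of x.
Initial conditions: a_0 = -1, a_1 = 2.
Setting the coefficient of each power of x to zero and solving order by order (substituting the coefficients already found):
  x^0: 2 a_2 - 2 a_0 = 0  ->  2 a_2 = 2 a_0 = -2  ->  a_2 = -1
  x^1: 6 a_3 - 5 a_1 = 0  ->  6 a_3 = 5 a_1 = 10  ->  a_3 = 5/3
  x^2: 12 a_4 - 8 a_2 = 0  ->  12 a_4 = 8 a_2 = -8  ->  a_4 = -2/3
  x^3: 20 a_5 - 11 a_3 = 0  ->  20 a_5 = 11 a_3 = 55/3  ->  a_5 = 11/12
Truncated series: y(x) = -1 + 2 x - x^2 + (5/3) x^3 - (2/3) x^4 + (11/12) x^5 + O(x^6).

a_0 = -1; a_1 = 2; a_2 = -1; a_3 = 5/3; a_4 = -2/3; a_5 = 11/12


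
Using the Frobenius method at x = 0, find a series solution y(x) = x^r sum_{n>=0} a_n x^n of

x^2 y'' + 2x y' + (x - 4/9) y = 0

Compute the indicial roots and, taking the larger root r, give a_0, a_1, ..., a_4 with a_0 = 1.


Write in Frobenius form y'' + (p(x)/x) y' + (q(x)/x^2) y = 0:
  p(x) = 2,  q(x) = x - 4/9.
Indicial equation: r(r-1) + (2) r + (-4/9) = 0 -> roots r_1 = 1/3, r_2 = -4/3.
Take r = r_1 = 1/3. Let y(x) = x^r sum_{n>=0} a_n x^n with a_0 = 1.
Substitute y = x^r sum a_n x^n and match x^{r+n}. The recurrence is
  D(n) a_n + 1 a_{n-1} = 0,  where D(n) = (r+n)(r+n-1) + (2)(r+n) + (-4/9).
  a_n = -1 / D(n) * a_{n-1}.
Since the indicial polynomial factors as (r - r_1)(r - r_2), D(n) = (r_1 + n - r_1)(r_1 + n - r_2) = n(n + 5/3).
Evaluating step by step (a_0 = 1):
  n = 1: D(1) = 1(1 + 5/3) = 8/3; numerator = -1(1) = -1; a_1 = (-1)/(8/3) = -3/8
  n = 2: D(2) = 2(2 + 5/3) = 22/3; numerator = -1(-3/8) = 3/8; a_2 = (3/8)/(22/3) = 9/176
  n = 3: D(3) = 3(3 + 5/3) = 14; numerator = -1(9/176) = -9/176; a_3 = (-9/176)/(14) = -9/2464
  n = 4: D(4) = 4(4 + 5/3) = 68/3; numerator = -1(-9/2464) = 9/2464; a_4 = (9/2464)/(68/3) = 27/167552

r = 1/3; a_0 = 1; a_1 = -3/8; a_2 = 9/176; a_3 = -9/2464; a_4 = 27/167552


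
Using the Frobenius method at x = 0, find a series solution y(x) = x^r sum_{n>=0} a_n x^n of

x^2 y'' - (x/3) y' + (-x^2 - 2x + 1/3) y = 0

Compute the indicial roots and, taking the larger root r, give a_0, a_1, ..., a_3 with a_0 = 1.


Write in Frobenius form y'' + (p(x)/x) y' + (q(x)/x^2) y = 0:
  p(x) = -1/3,  q(x) = -x^2 - 2x + 1/3.
Indicial equation: r(r-1) + (-1/3) r + (1/3) = 0 -> roots r_1 = 1, r_2 = 1/3.
Take r = r_1 = 1. Let y(x) = x^r sum_{n>=0} a_n x^n with a_0 = 1.
Substitute y = x^r sum a_n x^n and match x^{r+n}. The recurrence is
  D(n) a_n - 2 a_{n-1} - 1 a_{n-2} = 0,  where D(n) = (r+n)(r+n-1) + (-1/3)(r+n) + (1/3).
  a_n = [2 a_{n-1} + 1 a_{n-2}] / D(n).
Since the indicial polynomial factors as (r - r_1)(r - r_2), D(n) = (r_1 + n - r_1)(r_1 + n - r_2) = n(n + 2/3).
Evaluating step by step (a_0 = 1):
  n = 1: D(1) = 1(1 + 2/3) = 5/3; numerator = 2(1) = 2; a_1 = (2)/(5/3) = 6/5
  n = 2: D(2) = 2(2 + 2/3) = 16/3; numerator = 2(6/5) + 1(1) = 17/5; a_2 = (17/5)/(16/3) = 51/80
  n = 3: D(3) = 3(3 + 2/3) = 11; numerator = 2(51/80) + 1(6/5) = 99/40; a_3 = (99/40)/(11) = 9/40

r = 1; a_0 = 1; a_1 = 6/5; a_2 = 51/80; a_3 = 9/40


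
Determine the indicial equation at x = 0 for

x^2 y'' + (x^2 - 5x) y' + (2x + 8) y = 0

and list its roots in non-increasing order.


Divide by x^2 to reach normal form y'' + P_1(x) y' + P_2(x) y = 0 with P_1(x) = 1 - 5/x and P_2(x) = 2/x + 8/x^2.
x = 0 is a singular point because the y'-coefficient 1 - 5/x has a pole at x = 0 and the y-coefficient 2/x + 8/x^2 has a pole at x = 0.
It is a regular singular point because x P_1(x) = p(x) = x - 5 and x^2 P_2(x) = q(x) = 2x + 8 are polynomials, hence analytic at x = 0.
p(0) = -5,  q(0) = 8.
Indicial equation: r(r-1) + p(0) r + q(0) = 0, i.e. r^2 + (p(0) - 1) r + q(0) = 0, i.e. r^2 - 6 r + 8 = 0.
Discriminant: (-6)^2 - 4(8) = 4, so r = (6 ± 2)/2.
Solving: r_1 = 4, r_2 = 2.

indicial: r^2 - 6 r + 8 = 0; roots r_1 = 4, r_2 = 2


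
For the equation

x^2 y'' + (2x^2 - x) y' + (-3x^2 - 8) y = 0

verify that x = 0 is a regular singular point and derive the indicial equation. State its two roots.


Divide by x^2 to reach normal form y'' + P_1(x) y' + P_2(x) y = 0 with P_1(x) = 2 - 1/x and P_2(x) = -3 - 8/x^2.
x = 0 is a singular point because the y'-coefficient 2 - 1/x has a pole at x = 0 and the y-coefficient -3 - 8/x^2 has a pole at x = 0.
It is a regular singular point because x P_1(x) = p(x) = 2x - 1 and x^2 P_2(x) = q(x) = -3x^2 - 8 are polynomials, hence analytic at x = 0.
p(0) = -1,  q(0) = -8.
Indicial equation: r(r-1) + p(0) r + q(0) = 0, i.e. r^2 + (p(0) - 1) r + q(0) = 0, i.e. r^2 - 2 r - 8 = 0.
Discriminant: (-2)^2 - 4(-8) = 36, so r = (2 ± 6)/2.
Solving: r_1 = 4, r_2 = -2.

indicial: r^2 - 2 r - 8 = 0; roots r_1 = 4, r_2 = -2


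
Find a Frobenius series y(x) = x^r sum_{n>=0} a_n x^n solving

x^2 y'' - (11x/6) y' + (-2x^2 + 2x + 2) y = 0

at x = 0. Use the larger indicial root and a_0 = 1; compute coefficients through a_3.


Write in Frobenius form y'' + (p(x)/x) y' + (q(x)/x^2) y = 0:
  p(x) = -11/6,  q(x) = -2x^2 + 2x + 2.
Indicial equation: r(r-1) + (-11/6) r + (2) = 0 -> roots r_1 = 3/2, r_2 = 4/3.
Take r = r_1 = 3/2. Let y(x) = x^r sum_{n>=0} a_n x^n with a_0 = 1.
Substitute y = x^r sum a_n x^n and match x^{r+n}. The recurrence is
  D(n) a_n + 2 a_{n-1} - 2 a_{n-2} = 0,  where D(n) = (r+n)(r+n-1) + (-11/6)(r+n) + (2).
  a_n = [-2 a_{n-1} + 2 a_{n-2}] / D(n).
Since the indicial polynomial factors as (r - r_1)(r - r_2), D(n) = (r_1 + n - r_1)(r_1 + n - r_2) = n(n + 1/6).
Evaluating step by step (a_0 = 1):
  n = 1: D(1) = 1(1 + 1/6) = 7/6; numerator = -2(1) = -2; a_1 = (-2)/(7/6) = -12/7
  n = 2: D(2) = 2(2 + 1/6) = 13/3; numerator = -2(-12/7) + 2(1) = 38/7; a_2 = (38/7)/(13/3) = 114/91
  n = 3: D(3) = 3(3 + 1/6) = 19/2; numerator = -2(114/91) + 2(-12/7) = -540/91; a_3 = (-540/91)/(19/2) = -1080/1729

r = 3/2; a_0 = 1; a_1 = -12/7; a_2 = 114/91; a_3 = -1080/1729


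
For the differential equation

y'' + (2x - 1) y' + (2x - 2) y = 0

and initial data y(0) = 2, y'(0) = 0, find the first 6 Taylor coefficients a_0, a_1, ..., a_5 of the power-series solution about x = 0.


Ansatz: y(x) = sum_{n>=0} a_n x^n, so y'(x) = sum_{n>=1} n a_n x^(n-1) and y''(x) = sum_{n>=2} n(n-1) a_n x^(n-2).
Substitute into P(x) y'' + Q(x) y' + R(x) y = 0 with P(x) = 1, Q(x) = 2x - 1, R(x) = 2x - 2, and match powers of x.
Initial conditions: a_0 = 2, a_1 = 0.
Setting the coefficient of each power of x to zero and solving order by order (substituting the coefficients already found):
  x^0: 2 a_2 - a_1 - 2 a_0 = 0  ->  2 a_2 = a_1 + 2 a_0 = 4  ->  a_2 = 2
  x^1: 6 a_3 - 2 a_2 + 2 a_0 = 0  ->  6 a_3 = 2 a_2 - 2 a_0 = 0  ->  a_3 = 0
  x^2: 12 a_4 - 3 a_3 + 2 a_2 + 2 a_1 = 0  ->  12 a_4 = 3 a_3 - 2 a_2 - 2 a_1 = -4  ->  a_4 = -1/3
  x^3: 20 a_5 - 4 a_4 + 4 a_3 + 2 a_2 = 0  ->  20 a_5 = 4 a_4 - 4 a_3 - 2 a_2 = -16/3  ->  a_5 = -4/15
Truncated series: y(x) = 2 + 2 x^2 - (1/3) x^4 - (4/15) x^5 + O(x^6).

a_0 = 2; a_1 = 0; a_2 = 2; a_3 = 0; a_4 = -1/3; a_5 = -4/15


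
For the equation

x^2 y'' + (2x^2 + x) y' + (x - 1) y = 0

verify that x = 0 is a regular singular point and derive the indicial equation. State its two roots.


Divide by x^2 to reach normal form y'' + P_1(x) y' + P_2(x) y = 0 with P_1(x) = 2 + 1/x and P_2(x) = 1/x - 1/x^2.
x = 0 is a singular point because the y'-coefficient 2 + 1/x has a pole at x = 0 and the y-coefficient 1/x - 1/x^2 has a pole at x = 0.
It is a regular singular point because x P_1(x) = p(x) = 2x + 1 and x^2 P_2(x) = q(x) = x - 1 are polynomials, hence analytic at x = 0.
p(0) = 1,  q(0) = -1.
Indicial equation: r(r-1) + p(0) r + q(0) = 0, i.e. r^2 + (p(0) - 1) r + q(0) = 0, i.e. r^2 - 1 = 0.
Discriminant: (0)^2 - 4(-1) = 4, so r = (0 ± 2)/2.
Solving: r_1 = 1, r_2 = -1.

indicial: r^2 - 1 = 0; roots r_1 = 1, r_2 = -1


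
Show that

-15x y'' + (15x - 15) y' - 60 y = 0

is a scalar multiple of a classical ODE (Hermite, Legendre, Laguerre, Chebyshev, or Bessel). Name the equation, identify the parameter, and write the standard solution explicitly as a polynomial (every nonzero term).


All three coefficients share the factor -15; dividing through by -15 gives  x y'' + (1 - x) y' + 4 y = 0.
This matches the Laguerre equation x y'' + (1 - x) y' + n y = 0 with n = 4; the polynomial solution is L_4(x).
With y = sum_k a_k x^k, matching x^k gives (k+1)k a_{k+1} + (k+1) a_{k+1} - k a_k + n a_k = 0, i.e. (k+1)^2 a_{k+1} = (k - n) a_k = (k - 4) a_k. The right side vanishes at k = 4, so the series terminates at degree 4.
Standard normalization L_n(0) = 1 gives a_0 = 1. Work upward with a_{k+1} = (k - 4) a_k / (k+1)^2:
  a_1 = (0 - 4)(1) / 1^2 = -4/1 = -4
  a_2 = (1 - 4)(-4) / 2^2 = 12/4 = 3
  a_3 = (2 - 4)(3) / 3^2 = -6/9 = -2/3
  a_4 = (3 - 4)(-2/3) / 4^2 = (2/3)/16 = 1/24
Hence L_4(x) = x^4/24 - 2 x^3/3 + 3 x^2 - 4 x + 1.

L_4(x); series = x^4/24 - 2 x^3/3 + 3 x^2 - 4 x + 1


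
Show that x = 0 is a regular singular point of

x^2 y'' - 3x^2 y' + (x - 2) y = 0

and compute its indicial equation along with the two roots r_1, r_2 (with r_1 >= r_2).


Divide by x^2 to reach normal form y'' + P_1(x) y' + P_2(x) y = 0 with P_1(x) = -3 and P_2(x) = 1/x - 2/x^2.
x = 0 is a singular point because the y-coefficient 1/x - 2/x^2 has a pole at x = 0.
It is a regular singular point because x P_1(x) = p(x) = -3x and x^2 P_2(x) = q(x) = x - 2 are polynomials, hence analytic at x = 0.
p(0) = 0,  q(0) = -2.
Indicial equation: r(r-1) + p(0) r + q(0) = 0, i.e. r^2 + (p(0) - 1) r + q(0) = 0, i.e. r^2 - 1 r - 2 = 0.
Discriminant: (-1)^2 - 4(-2) = 9, so r = (1 ± 3)/2.
Solving: r_1 = 2, r_2 = -1.

indicial: r^2 - 1 r - 2 = 0; roots r_1 = 2, r_2 = -1


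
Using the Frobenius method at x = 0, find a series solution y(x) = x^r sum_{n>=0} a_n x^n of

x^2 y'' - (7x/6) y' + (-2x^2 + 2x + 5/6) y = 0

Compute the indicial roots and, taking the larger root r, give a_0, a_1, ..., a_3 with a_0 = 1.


Write in Frobenius form y'' + (p(x)/x) y' + (q(x)/x^2) y = 0:
  p(x) = -7/6,  q(x) = -2x^2 + 2x + 5/6.
Indicial equation: r(r-1) + (-7/6) r + (5/6) = 0 -> roots r_1 = 5/3, r_2 = 1/2.
Take r = r_1 = 5/3. Let y(x) = x^r sum_{n>=0} a_n x^n with a_0 = 1.
Substitute y = x^r sum a_n x^n and match x^{r+n}. The recurrence is
  D(n) a_n + 2 a_{n-1} - 2 a_{n-2} = 0,  where D(n) = (r+n)(r+n-1) + (-7/6)(r+n) + (5/6).
  a_n = [-2 a_{n-1} + 2 a_{n-2}] / D(n).
Since the indicial polynomial factors as (r - r_1)(r - r_2), D(n) = (r_1 + n - r_1)(r_1 + n - r_2) = n(n + 7/6).
Evaluating step by step (a_0 = 1):
  n = 1: D(1) = 1(1 + 7/6) = 13/6; numerator = -2(1) = -2; a_1 = (-2)/(13/6) = -12/13
  n = 2: D(2) = 2(2 + 7/6) = 19/3; numerator = -2(-12/13) + 2(1) = 50/13; a_2 = (50/13)/(19/3) = 150/247
  n = 3: D(3) = 3(3 + 7/6) = 25/2; numerator = -2(150/247) + 2(-12/13) = -756/247; a_3 = (-756/247)/(25/2) = -1512/6175

r = 5/3; a_0 = 1; a_1 = -12/13; a_2 = 150/247; a_3 = -1512/6175


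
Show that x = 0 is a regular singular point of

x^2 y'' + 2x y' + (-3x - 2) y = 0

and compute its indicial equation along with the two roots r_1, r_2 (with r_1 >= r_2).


Divide by x^2 to reach normal form y'' + P_1(x) y' + P_2(x) y = 0 with P_1(x) = 2/x and P_2(x) = -3/x - 2/x^2.
x = 0 is a singular point because the y'-coefficient 2/x has a pole at x = 0 and the y-coefficient -3/x - 2/x^2 has a pole at x = 0.
It is a regular singular point because x P_1(x) = p(x) = 2 and x^2 P_2(x) = q(x) = -3x - 2 are polynomials, hence analytic at x = 0.
p(0) = 2,  q(0) = -2.
Indicial equation: r(r-1) + p(0) r + q(0) = 0, i.e. r^2 + (p(0) - 1) r + q(0) = 0, i.e. r^2 + 1 r - 2 = 0.
Discriminant: (1)^2 - 4(-2) = 9, so r = (-1 ± 3)/2.
Solving: r_1 = 1, r_2 = -2.

indicial: r^2 + 1 r - 2 = 0; roots r_1 = 1, r_2 = -2


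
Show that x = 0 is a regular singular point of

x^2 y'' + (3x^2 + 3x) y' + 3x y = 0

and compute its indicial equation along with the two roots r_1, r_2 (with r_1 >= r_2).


Divide by x^2 to reach normal form y'' + P_1(x) y' + P_2(x) y = 0 with P_1(x) = 3 + 3/x and P_2(x) = 3/x.
x = 0 is a singular point because the y'-coefficient 3 + 3/x has a pole at x = 0 and the y-coefficient 3/x has a pole at x = 0.
It is a regular singular point because x P_1(x) = p(x) = 3x + 3 and x^2 P_2(x) = q(x) = 3x are polynomials, hence analytic at x = 0.
p(0) = 3,  q(0) = 0.
Indicial equation: r(r-1) + p(0) r + q(0) = 0, i.e. r^2 + (p(0) - 1) r + q(0) = 0, i.e. r^2 + 2 r = 0.
Discriminant: (2)^2 - 4(0) = 4, so r = (-2 ± 2)/2.
Solving: r_1 = 0, r_2 = -2.

indicial: r^2 + 2 r = 0; roots r_1 = 0, r_2 = -2


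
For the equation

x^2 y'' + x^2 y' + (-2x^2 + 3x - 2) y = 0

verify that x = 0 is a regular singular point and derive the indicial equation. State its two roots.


Divide by x^2 to reach normal form y'' + P_1(x) y' + P_2(x) y = 0 with P_1(x) = 1 and P_2(x) = -2 + 3/x - 2/x^2.
x = 0 is a singular point because the y-coefficient -2 + 3/x - 2/x^2 has a pole at x = 0.
It is a regular singular point because x P_1(x) = p(x) = x and x^2 P_2(x) = q(x) = -2x^2 + 3x - 2 are polynomials, hence analytic at x = 0.
p(0) = 0,  q(0) = -2.
Indicial equation: r(r-1) + p(0) r + q(0) = 0, i.e. r^2 + (p(0) - 1) r + q(0) = 0, i.e. r^2 - 1 r - 2 = 0.
Discriminant: (-1)^2 - 4(-2) = 9, so r = (1 ± 3)/2.
Solving: r_1 = 2, r_2 = -1.

indicial: r^2 - 1 r - 2 = 0; roots r_1 = 2, r_2 = -1


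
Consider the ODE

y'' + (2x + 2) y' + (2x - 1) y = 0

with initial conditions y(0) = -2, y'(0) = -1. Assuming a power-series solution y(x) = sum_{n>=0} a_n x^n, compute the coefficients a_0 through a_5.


Ansatz: y(x) = sum_{n>=0} a_n x^n, so y'(x) = sum_{n>=1} n a_n x^(n-1) and y''(x) = sum_{n>=2} n(n-1) a_n x^(n-2).
Substitute into P(x) y'' + Q(x) y' + R(x) y = 0 with P(x) = 1, Q(x) = 2x + 2, R(x) = 2x - 1, and match powers of x.
Initial conditions: a_0 = -2, a_1 = -1.
Setting the coefficient of each power of x to zero and solving order by order (substituting the coefficients already found):
  x^0: 2 a_2 + 2 a_1 - a_0 = 0  ->  2 a_2 = -2 a_1 + a_0 = 0  ->  a_2 = 0
  x^1: 6 a_3 + 4 a_2 + a_1 + 2 a_0 = 0  ->  6 a_3 = -4 a_2 - a_1 - 2 a_0 = 5  ->  a_3 = 5/6
  x^2: 12 a_4 + 6 a_3 + 3 a_2 + 2 a_1 = 0  ->  12 a_4 = -6 a_3 - 3 a_2 - 2 a_1 = -3  ->  a_4 = -1/4
  x^3: 20 a_5 + 8 a_4 + 5 a_3 + 2 a_2 = 0  ->  20 a_5 = -8 a_4 - 5 a_3 - 2 a_2 = -13/6  ->  a_5 = -13/120
Truncated series: y(x) = -2 - x + (5/6) x^3 - (1/4) x^4 - (13/120) x^5 + O(x^6).

a_0 = -2; a_1 = -1; a_2 = 0; a_3 = 5/6; a_4 = -1/4; a_5 = -13/120


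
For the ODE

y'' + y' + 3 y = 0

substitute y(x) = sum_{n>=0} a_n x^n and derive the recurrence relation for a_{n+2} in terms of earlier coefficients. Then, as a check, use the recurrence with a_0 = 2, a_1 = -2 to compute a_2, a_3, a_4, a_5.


Substitute y = sum_n a_n x^n.
y''(x) has coefficient (n+2)(n+1) a_{n+2} at x^n;
y'(x) has coefficient (n+1) a_{n+1} at x^n;
3 y(x) has coefficient 3 a_n at x^n.
Matching x^n: (n+2)(n+1) a_{n+2} + (n+1) a_{n+1} + 3 a_n = 0.
Thus a_{n+2} = [-(n+1) a_{n+1} - 3 a_n] / ((n+1)(n+2)).

Check with a_0 = 2, a_1 = -2 (apply the recurrence for n = 0, 1, 2, 3): a_0 = 2, a_1 = -2, a_2 = -2, a_3 = 5/3, a_4 = 1/12, a_5 = -4/15.

a_(n+2) = [-(n+1) a_(n+1) - 3 a_n] / ((n+1)(n+2)); check: a_0 = 2, a_1 = -2, a_2 = -2, a_3 = 5/3, a_4 = 1/12, a_5 = -4/15


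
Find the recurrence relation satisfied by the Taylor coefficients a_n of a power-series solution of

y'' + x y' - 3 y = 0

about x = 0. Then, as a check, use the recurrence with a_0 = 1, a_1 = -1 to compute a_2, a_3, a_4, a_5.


Substitute y = sum_n a_n x^n.
y''(x) has coefficient (n+2)(n+1) a_{n+2} at x^n;
x y'(x) has coefficient n a_n at x^n (shift);
-3 y(x) has coefficient -3 a_n at x^n.
Matching x^n: (n+2)(n+1) a_{n+2} + (n - 3) a_n = 0.
Thus a_{n+2} = (-n + 3) / ((n+1)(n+2)) * a_n.

Check with a_0 = 1, a_1 = -1 (apply the recurrence for n = 0, 1, 2, 3): a_0 = 1, a_1 = -1, a_2 = 3/2, a_3 = -1/3, a_4 = 1/8, a_5 = 0.

a_(n+2) = (-n + 3) / ((n+1)(n+2)) * a_n; check: a_0 = 1, a_1 = -1, a_2 = 3/2, a_3 = -1/3, a_4 = 1/8, a_5 = 0


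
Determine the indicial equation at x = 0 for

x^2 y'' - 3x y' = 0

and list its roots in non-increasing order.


Divide by x^2 to reach normal form y'' + P_1(x) y' + P_2(x) y = 0 with P_1(x) = -3/x and P_2(x) = 0.
x = 0 is a singular point because the y'-coefficient -3/x has a pole at x = 0.
It is a regular singular point because x P_1(x) = p(x) = -3 and x^2 P_2(x) = q(x) = 0 are polynomials, hence analytic at x = 0.
p(0) = -3,  q(0) = 0.
Indicial equation: r(r-1) + p(0) r + q(0) = 0, i.e. r^2 + (p(0) - 1) r + q(0) = 0, i.e. r^2 - 4 r = 0.
Discriminant: (-4)^2 - 4(0) = 16, so r = (4 ± 4)/2.
Solving: r_1 = 4, r_2 = 0.

indicial: r^2 - 4 r = 0; roots r_1 = 4, r_2 = 0


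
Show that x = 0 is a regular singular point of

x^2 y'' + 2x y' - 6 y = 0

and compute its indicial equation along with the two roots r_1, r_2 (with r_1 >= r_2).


Divide by x^2 to reach normal form y'' + P_1(x) y' + P_2(x) y = 0 with P_1(x) = 2/x and P_2(x) = -6/x^2.
x = 0 is a singular point because the y'-coefficient 2/x has a pole at x = 0 and the y-coefficient -6/x^2 has a pole at x = 0.
It is a regular singular point because x P_1(x) = p(x) = 2 and x^2 P_2(x) = q(x) = -6 are polynomials, hence analytic at x = 0.
p(0) = 2,  q(0) = -6.
Indicial equation: r(r-1) + p(0) r + q(0) = 0, i.e. r^2 + (p(0) - 1) r + q(0) = 0, i.e. r^2 + 1 r - 6 = 0.
Discriminant: (1)^2 - 4(-6) = 25, so r = (-1 ± 5)/2.
Solving: r_1 = 2, r_2 = -3.

indicial: r^2 + 1 r - 6 = 0; roots r_1 = 2, r_2 = -3


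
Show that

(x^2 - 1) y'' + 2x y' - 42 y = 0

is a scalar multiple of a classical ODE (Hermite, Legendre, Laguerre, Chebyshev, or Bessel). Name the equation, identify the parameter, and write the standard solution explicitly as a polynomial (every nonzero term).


All three coefficients share the factor -1; dividing through by -1 gives  (1 - x^2) y'' - 2x y' + 42 y = 0.
This matches the Legendre equation (1 - x^2) y'' - 2x y' + n(n+1) y = 0 (note the -2x y' term) with n(n+1) = 42, so n = 6; the polynomial solution is P_6(x).
With y = sum_k a_k x^k, matching x^k gives (k+2)(k+1) a_{k+2} = [k(k+1) - n(n+1)] a_k = (k - 6)(k + 7) a_k. The right side vanishes at k = 6, so the series with the parity of 6 terminates at degree 6.
Standard normalization (P_n(1) = 1): leading coefficient (2n)!/(2^n (n!)^2) = 479001600/(64*518400) = 231/16, so a_6 = 231/16. Work downward with a_k = (k+1)(k+2) a_{k+2} / ((k - 6)(k + 7)):
  a_4 = (5)(6)(231/16) / ((4 - 6)(4 + 7)) = (3465/8)/(-22) = -315/16
  a_2 = (3)(4)(-315/16) / ((2 - 6)(2 + 7)) = (-945/4)/(-36) = 105/16
  a_0 = (1)(2)(105/16) / ((0 - 6)(0 + 7)) = (105/8)/(-42) = -5/16
Hence P_6(x) = 231 x^6/16 - 315 x^4/16 + 105 x^2/16 - 5/16.

P_6(x); series = 231 x^6/16 - 315 x^4/16 + 105 x^2/16 - 5/16


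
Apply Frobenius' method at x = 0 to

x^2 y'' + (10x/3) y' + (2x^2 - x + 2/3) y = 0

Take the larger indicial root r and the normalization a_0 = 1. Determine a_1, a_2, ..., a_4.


Write in Frobenius form y'' + (p(x)/x) y' + (q(x)/x^2) y = 0:
  p(x) = 10/3,  q(x) = 2x^2 - x + 2/3.
Indicial equation: r(r-1) + (10/3) r + (2/3) = 0 -> roots r_1 = -1/3, r_2 = -2.
Take r = r_1 = -1/3. Let y(x) = x^r sum_{n>=0} a_n x^n with a_0 = 1.
Substitute y = x^r sum a_n x^n and match x^{r+n}. The recurrence is
  D(n) a_n - 1 a_{n-1} + 2 a_{n-2} = 0,  where D(n) = (r+n)(r+n-1) + (10/3)(r+n) + (2/3).
  a_n = [1 a_{n-1} - 2 a_{n-2}] / D(n).
Since the indicial polynomial factors as (r - r_1)(r - r_2), D(n) = (r_1 + n - r_1)(r_1 + n - r_2) = n(n + 5/3).
Evaluating step by step (a_0 = 1):
  n = 1: D(1) = 1(1 + 5/3) = 8/3; numerator = 1(1) = 1; a_1 = (1)/(8/3) = 3/8
  n = 2: D(2) = 2(2 + 5/3) = 22/3; numerator = 1(3/8) - 2(1) = -13/8; a_2 = (-13/8)/(22/3) = -39/176
  n = 3: D(3) = 3(3 + 5/3) = 14; numerator = 1(-39/176) - 2(3/8) = -171/176; a_3 = (-171/176)/(14) = -171/2464
  n = 4: D(4) = 4(4 + 5/3) = 68/3; numerator = 1(-171/2464) - 2(-39/176) = 921/2464; a_4 = (921/2464)/(68/3) = 2763/167552

r = -1/3; a_0 = 1; a_1 = 3/8; a_2 = -39/176; a_3 = -171/2464; a_4 = 2763/167552


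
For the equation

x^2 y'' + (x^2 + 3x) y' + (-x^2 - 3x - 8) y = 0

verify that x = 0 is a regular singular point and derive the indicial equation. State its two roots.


Divide by x^2 to reach normal form y'' + P_1(x) y' + P_2(x) y = 0 with P_1(x) = 1 + 3/x and P_2(x) = -1 - 3/x - 8/x^2.
x = 0 is a singular point because the y'-coefficient 1 + 3/x has a pole at x = 0 and the y-coefficient -1 - 3/x - 8/x^2 has a pole at x = 0.
It is a regular singular point because x P_1(x) = p(x) = x + 3 and x^2 P_2(x) = q(x) = -x^2 - 3x - 8 are polynomials, hence analytic at x = 0.
p(0) = 3,  q(0) = -8.
Indicial equation: r(r-1) + p(0) r + q(0) = 0, i.e. r^2 + (p(0) - 1) r + q(0) = 0, i.e. r^2 + 2 r - 8 = 0.
Discriminant: (2)^2 - 4(-8) = 36, so r = (-2 ± 6)/2.
Solving: r_1 = 2, r_2 = -4.

indicial: r^2 + 2 r - 8 = 0; roots r_1 = 2, r_2 = -4


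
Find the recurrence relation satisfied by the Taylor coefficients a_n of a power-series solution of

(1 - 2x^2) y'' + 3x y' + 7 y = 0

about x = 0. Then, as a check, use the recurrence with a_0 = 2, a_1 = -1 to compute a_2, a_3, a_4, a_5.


Substitute y = sum_n a_n x^n.
(1 - 2 x^2) y'' contributes (n+2)(n+1) a_{n+2} - 2 n(n-1) a_n at x^n.
3 x y'(x) contributes 3 n a_n at x^n.
7 y(x) contributes 7 a_n at x^n.
Matching x^n: (n+2)(n+1) a_{n+2} + (-2 n(n-1) + 3 n + 7) a_n = 0.
Thus a_{n+2} = (2 n(n-1) - 3 n - 7) / ((n+1)(n+2)) * a_n.

Check with a_0 = 2, a_1 = -1 (apply the recurrence for n = 0, 1, 2, 3): a_0 = 2, a_1 = -1, a_2 = -7, a_3 = 5/3, a_4 = 21/4, a_5 = -1/3.

a_(n+2) = (2 n(n-1) - 3 n - 7) / ((n+1)(n+2)) * a_n; check: a_0 = 2, a_1 = -1, a_2 = -7, a_3 = 5/3, a_4 = 21/4, a_5 = -1/3


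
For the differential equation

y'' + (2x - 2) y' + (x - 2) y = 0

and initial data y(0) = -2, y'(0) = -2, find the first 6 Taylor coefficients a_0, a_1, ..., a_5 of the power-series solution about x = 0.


Ansatz: y(x) = sum_{n>=0} a_n x^n, so y'(x) = sum_{n>=1} n a_n x^(n-1) and y''(x) = sum_{n>=2} n(n-1) a_n x^(n-2).
Substitute into P(x) y'' + Q(x) y' + R(x) y = 0 with P(x) = 1, Q(x) = 2x - 2, R(x) = x - 2, and match powers of x.
Initial conditions: a_0 = -2, a_1 = -2.
Setting the coefficient of each power of x to zero and solving order by order (substituting the coefficients already found):
  x^0: 2 a_2 - 2 a_1 - 2 a_0 = 0  ->  2 a_2 = 2 a_1 + 2 a_0 = -8  ->  a_2 = -4
  x^1: 6 a_3 - 4 a_2 + a_0 = 0  ->  6 a_3 = 4 a_2 - a_0 = -14  ->  a_3 = -7/3
  x^2: 12 a_4 - 6 a_3 + 2 a_2 + a_1 = 0  ->  12 a_4 = 6 a_3 - 2 a_2 - a_1 = -4  ->  a_4 = -1/3
  x^3: 20 a_5 - 8 a_4 + 4 a_3 + a_2 = 0  ->  20 a_5 = 8 a_4 - 4 a_3 - a_2 = 32/3  ->  a_5 = 8/15
Truncated series: y(x) = -2 - 2 x - 4 x^2 - (7/3) x^3 - (1/3) x^4 + (8/15) x^5 + O(x^6).

a_0 = -2; a_1 = -2; a_2 = -4; a_3 = -7/3; a_4 = -1/3; a_5 = 8/15


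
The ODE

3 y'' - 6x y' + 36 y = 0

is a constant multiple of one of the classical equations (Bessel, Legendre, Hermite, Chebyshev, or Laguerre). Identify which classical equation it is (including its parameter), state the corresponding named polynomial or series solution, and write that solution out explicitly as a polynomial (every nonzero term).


All three coefficients share the factor 3; dividing through by 3 gives  y'' - 2x y' + 12 y = 0.
This matches the Hermite equation y'' - 2x y' + 2n y = 0 with 2n = 12, so n = 6; the polynomial solution is H_6(x).
With y = sum_k a_k x^k, matching x^k gives (k+2)(k+1) a_{k+2} = 2(k - n) a_k = 2(k - 6) a_k. The right side vanishes at k = 6, so the series with the parity of 6 terminates at degree 6.
Standard normalization: leading coefficient of H_n is 2^n, so a_6 = 2^6 = 64. Work downward with a_k = (k+1)(k+2) a_{k+2} / (2(k - n)):
  a_4 = (5)(6)(64) / (2(4 - 6)) = 1920/(-4) = -480
  a_2 = (3)(4)(-480) / (2(2 - 6)) = -5760/(-8) = 720
  a_0 = (1)(2)(720) / (2(0 - 6)) = 1440/(-12) = -120
Hence H_6(x) = 64 x^6 - 480 x^4 + 720 x^2 - 120.

H_6(x); series = 64 x^6 - 480 x^4 + 720 x^2 - 120


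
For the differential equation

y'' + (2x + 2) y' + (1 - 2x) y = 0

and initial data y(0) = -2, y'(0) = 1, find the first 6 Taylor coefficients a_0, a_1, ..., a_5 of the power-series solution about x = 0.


Ansatz: y(x) = sum_{n>=0} a_n x^n, so y'(x) = sum_{n>=1} n a_n x^(n-1) and y''(x) = sum_{n>=2} n(n-1) a_n x^(n-2).
Substitute into P(x) y'' + Q(x) y' + R(x) y = 0 with P(x) = 1, Q(x) = 2x + 2, R(x) = 1 - 2x, and match powers of x.
Initial conditions: a_0 = -2, a_1 = 1.
Setting the coefficient of each power of x to zero and solving order by order (substituting the coefficients already found):
  x^0: 2 a_2 + 2 a_1 + a_0 = 0  ->  2 a_2 = -2 a_1 - a_0 = 0  ->  a_2 = 0
  x^1: 6 a_3 + 4 a_2 + 3 a_1 - 2 a_0 = 0  ->  6 a_3 = -4 a_2 - 3 a_1 + 2 a_0 = -7  ->  a_3 = -7/6
  x^2: 12 a_4 + 6 a_3 + 5 a_2 - 2 a_1 = 0  ->  12 a_4 = -6 a_3 - 5 a_2 + 2 a_1 = 9  ->  a_4 = 3/4
  x^3: 20 a_5 + 8 a_4 + 7 a_3 - 2 a_2 = 0  ->  20 a_5 = -8 a_4 - 7 a_3 + 2 a_2 = 13/6  ->  a_5 = 13/120
Truncated series: y(x) = -2 + x - (7/6) x^3 + (3/4) x^4 + (13/120) x^5 + O(x^6).

a_0 = -2; a_1 = 1; a_2 = 0; a_3 = -7/6; a_4 = 3/4; a_5 = 13/120


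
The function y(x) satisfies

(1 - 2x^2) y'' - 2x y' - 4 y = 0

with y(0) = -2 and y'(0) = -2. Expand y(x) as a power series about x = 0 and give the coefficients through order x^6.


Ansatz: y(x) = sum_{n>=0} a_n x^n, so y'(x) = sum_{n>=1} n a_n x^(n-1) and y''(x) = sum_{n>=2} n(n-1) a_n x^(n-2).
Substitute into P(x) y'' + Q(x) y' + R(x) y = 0 with P(x) = 1 - 2x^2, Q(x) = -2x, R(x) = -4, and match powers of x.
Initial conditions: a_0 = -2, a_1 = -2.
Setting the coefficient of each power of x to zero and solving order by order (substituting the coefficients already found):
  x^0: 2 a_2 - 4 a_0 = 0  ->  2 a_2 = 4 a_0 = -8  ->  a_2 = -4
  x^1: 6 a_3 - 6 a_1 = 0  ->  6 a_3 = 6 a_1 = -12  ->  a_3 = -2
  x^2: 12 a_4 - 12 a_2 = 0  ->  12 a_4 = 12 a_2 = -48  ->  a_4 = -4
  x^3: 20 a_5 - 22 a_3 = 0  ->  20 a_5 = 22 a_3 = -44  ->  a_5 = -11/5
  x^4: 30 a_6 - 36 a_4 = 0  ->  30 a_6 = 36 a_4 = -144  ->  a_6 = -24/5
Truncated series: y(x) = -2 - 2 x - 4 x^2 - 2 x^3 - 4 x^4 - (11/5) x^5 - (24/5) x^6 + O(x^7).

a_0 = -2; a_1 = -2; a_2 = -4; a_3 = -2; a_4 = -4; a_5 = -11/5; a_6 = -24/5


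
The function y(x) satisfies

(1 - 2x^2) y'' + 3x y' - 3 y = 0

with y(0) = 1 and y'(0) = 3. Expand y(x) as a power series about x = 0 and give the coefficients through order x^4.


Ansatz: y(x) = sum_{n>=0} a_n x^n, so y'(x) = sum_{n>=1} n a_n x^(n-1) and y''(x) = sum_{n>=2} n(n-1) a_n x^(n-2).
Substitute into P(x) y'' + Q(x) y' + R(x) y = 0 with P(x) = 1 - 2x^2, Q(x) = 3x, R(x) = -3, and match powers of x.
Initial conditions: a_0 = 1, a_1 = 3.
Setting the coefficient of each power of x to zero and solving order by order (substituting the coefficients already found):
  x^0: 2 a_2 - 3 a_0 = 0  ->  2 a_2 = 3 a_0 = 3  ->  a_2 = 3/2
  x^1: 6 a_3 = 0  ->  a_3 = 0
  x^2: 12 a_4 - a_2 = 0  ->  12 a_4 = a_2 = 3/2  ->  a_4 = 1/8
Truncated series: y(x) = 1 + 3 x + (3/2) x^2 + (1/8) x^4 + O(x^5).

a_0 = 1; a_1 = 3; a_2 = 3/2; a_3 = 0; a_4 = 1/8


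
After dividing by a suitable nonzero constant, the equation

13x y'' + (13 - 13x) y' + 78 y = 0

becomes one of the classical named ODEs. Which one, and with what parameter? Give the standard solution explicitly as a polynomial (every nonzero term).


All three coefficients share the factor 13; dividing through by 13 gives  x y'' + (1 - x) y' + 6 y = 0.
This matches the Laguerre equation x y'' + (1 - x) y' + n y = 0 with n = 6; the polynomial solution is L_6(x).
With y = sum_k a_k x^k, matching x^k gives (k+1)k a_{k+1} + (k+1) a_{k+1} - k a_k + n a_k = 0, i.e. (k+1)^2 a_{k+1} = (k - n) a_k = (k - 6) a_k. The right side vanishes at k = 6, so the series terminates at degree 6.
Standard normalization L_n(0) = 1 gives a_0 = 1. Work upward with a_{k+1} = (k - 6) a_k / (k+1)^2:
  a_1 = (0 - 6)(1) / 1^2 = -6/1 = -6
  a_2 = (1 - 6)(-6) / 2^2 = 30/4 = 15/2
  a_3 = (2 - 6)(15/2) / 3^2 = -30/9 = -10/3
  a_4 = (3 - 6)(-10/3) / 4^2 = 10/16 = 5/8
  a_5 = (4 - 6)(5/8) / 5^2 = (-5/4)/25 = -1/20
  a_6 = (5 - 6)(-1/20) / 6^2 = (1/20)/36 = 1/720
Hence L_6(x) = x^6/720 - x^5/20 + 5 x^4/8 - 10 x^3/3 + 15 x^2/2 - 6 x + 1.

L_6(x); series = x^6/720 - x^5/20 + 5 x^4/8 - 10 x^3/3 + 15 x^2/2 - 6 x + 1


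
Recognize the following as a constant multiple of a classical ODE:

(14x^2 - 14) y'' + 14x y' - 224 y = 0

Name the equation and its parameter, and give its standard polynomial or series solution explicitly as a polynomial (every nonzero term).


All three coefficients share the factor -14; dividing through by -14 gives  (1 - x^2) y'' - x y' + 16 y = 0.
This matches the Chebyshev equation (1 - x^2) y'' - x y' + n^2 y = 0 (note the -x y' term, not -2x y') with n^2 = 16, so n = 4; the polynomial solution is T_4(x).
With y = sum_k a_k x^k, matching x^k gives (k+2)(k+1) a_{k+2} = (k^2 - n^2) a_k = (k - 4)(k + 4) a_k. The right side vanishes at k = 4, so the series with the parity of 4 terminates at degree 4.
Standard normalization: leading coefficient of T_n is 2^(n-1), so a_4 = 2^3 = 8. Work downward with a_k = (k+1)(k+2) a_{k+2} / ((k - 4)(k + 4)):
  a_2 = (3)(4)(8) / ((2 - 4)(2 + 4)) = 96/(-12) = -8
  a_0 = (1)(2)(-8) / ((0 - 4)(0 + 4)) = -16/(-16) = 1
Hence T_4(x) = 8 x^4 - 8 x^2 + 1.

T_4(x); series = 8 x^4 - 8 x^2 + 1


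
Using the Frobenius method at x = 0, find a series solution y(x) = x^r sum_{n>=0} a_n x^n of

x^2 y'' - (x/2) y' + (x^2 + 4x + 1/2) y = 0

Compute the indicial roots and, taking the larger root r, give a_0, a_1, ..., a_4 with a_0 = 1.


Write in Frobenius form y'' + (p(x)/x) y' + (q(x)/x^2) y = 0:
  p(x) = -1/2,  q(x) = x^2 + 4x + 1/2.
Indicial equation: r(r-1) + (-1/2) r + (1/2) = 0 -> roots r_1 = 1, r_2 = 1/2.
Take r = r_1 = 1. Let y(x) = x^r sum_{n>=0} a_n x^n with a_0 = 1.
Substitute y = x^r sum a_n x^n and match x^{r+n}. The recurrence is
  D(n) a_n + 4 a_{n-1} + 1 a_{n-2} = 0,  where D(n) = (r+n)(r+n-1) + (-1/2)(r+n) + (1/2).
  a_n = [-4 a_{n-1} - 1 a_{n-2}] / D(n).
Since the indicial polynomial factors as (r - r_1)(r - r_2), D(n) = (r_1 + n - r_1)(r_1 + n - r_2) = n(n + 1/2).
Evaluating step by step (a_0 = 1):
  n = 1: D(1) = 1(1 + 1/2) = 3/2; numerator = -4(1) = -4; a_1 = (-4)/(3/2) = -8/3
  n = 2: D(2) = 2(2 + 1/2) = 5; numerator = -4(-8/3) - 1(1) = 29/3; a_2 = (29/3)/(5) = 29/15
  n = 3: D(3) = 3(3 + 1/2) = 21/2; numerator = -4(29/15) - 1(-8/3) = -76/15; a_3 = (-76/15)/(21/2) = -152/315
  n = 4: D(4) = 4(4 + 1/2) = 18; numerator = -4(-152/315) - 1(29/15) = -1/315; a_4 = (-1/315)/(18) = -1/5670

r = 1; a_0 = 1; a_1 = -8/3; a_2 = 29/15; a_3 = -152/315; a_4 = -1/5670


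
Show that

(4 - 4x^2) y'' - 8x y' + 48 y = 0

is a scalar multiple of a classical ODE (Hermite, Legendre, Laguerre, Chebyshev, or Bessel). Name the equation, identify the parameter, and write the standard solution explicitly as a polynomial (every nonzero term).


All three coefficients share the factor 4; dividing through by 4 gives  (1 - x^2) y'' - 2x y' + 12 y = 0.
This matches the Legendre equation (1 - x^2) y'' - 2x y' + n(n+1) y = 0 (note the -2x y' term) with n(n+1) = 12, so n = 3; the polynomial solution is P_3(x).
With y = sum_k a_k x^k, matching x^k gives (k+2)(k+1) a_{k+2} = [k(k+1) - n(n+1)] a_k = (k - 3)(k + 4) a_k. The right side vanishes at k = 3, so the series with the parity of 3 terminates at degree 3.
Standard normalization (P_n(1) = 1): leading coefficient (2n)!/(2^n (n!)^2) = 720/(8*36) = 5/2, so a_3 = 5/2. Work downward with a_k = (k+1)(k+2) a_{k+2} / ((k - 3)(k + 4)):
  a_1 = (2)(3)(5/2) / ((1 - 3)(1 + 4)) = 15/(-10) = -3/2
Hence P_3(x) = 5 x^3/2 - 3 x/2.

P_3(x); series = 5 x^3/2 - 3 x/2


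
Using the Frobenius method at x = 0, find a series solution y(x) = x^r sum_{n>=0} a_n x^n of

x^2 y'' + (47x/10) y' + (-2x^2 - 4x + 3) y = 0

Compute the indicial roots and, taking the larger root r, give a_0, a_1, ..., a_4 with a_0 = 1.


Write in Frobenius form y'' + (p(x)/x) y' + (q(x)/x^2) y = 0:
  p(x) = 47/10,  q(x) = -2x^2 - 4x + 3.
Indicial equation: r(r-1) + (47/10) r + (3) = 0 -> roots r_1 = -6/5, r_2 = -5/2.
Take r = r_1 = -6/5. Let y(x) = x^r sum_{n>=0} a_n x^n with a_0 = 1.
Substitute y = x^r sum a_n x^n and match x^{r+n}. The recurrence is
  D(n) a_n - 4 a_{n-1} - 2 a_{n-2} = 0,  where D(n) = (r+n)(r+n-1) + (47/10)(r+n) + (3).
  a_n = [4 a_{n-1} + 2 a_{n-2}] / D(n).
Since the indicial polynomial factors as (r - r_1)(r - r_2), D(n) = (r_1 + n - r_1)(r_1 + n - r_2) = n(n + 13/10).
Evaluating step by step (a_0 = 1):
  n = 1: D(1) = 1(1 + 13/10) = 23/10; numerator = 4(1) = 4; a_1 = (4)/(23/10) = 40/23
  n = 2: D(2) = 2(2 + 13/10) = 33/5; numerator = 4(40/23) + 2(1) = 206/23; a_2 = (206/23)/(33/5) = 1030/759
  n = 3: D(3) = 3(3 + 13/10) = 129/10; numerator = 4(1030/759) + 2(40/23) = 6760/759; a_3 = (6760/759)/(129/10) = 67600/97911
  n = 4: D(4) = 4(4 + 13/10) = 106/5; numerator = 4(67600/97911) + 2(1030/759) = 48740/8901; a_4 = (48740/8901)/(106/5) = 121850/471753

r = -6/5; a_0 = 1; a_1 = 40/23; a_2 = 1030/759; a_3 = 67600/97911; a_4 = 121850/471753


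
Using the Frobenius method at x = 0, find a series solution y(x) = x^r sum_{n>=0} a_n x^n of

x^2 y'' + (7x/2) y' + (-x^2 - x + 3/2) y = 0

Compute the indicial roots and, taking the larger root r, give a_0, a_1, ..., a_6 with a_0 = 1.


Write in Frobenius form y'' + (p(x)/x) y' + (q(x)/x^2) y = 0:
  p(x) = 7/2,  q(x) = -x^2 - x + 3/2.
Indicial equation: r(r-1) + (7/2) r + (3/2) = 0 -> roots r_1 = -1, r_2 = -3/2.
Take r = r_1 = -1. Let y(x) = x^r sum_{n>=0} a_n x^n with a_0 = 1.
Substitute y = x^r sum a_n x^n and match x^{r+n}. The recurrence is
  D(n) a_n - 1 a_{n-1} - 1 a_{n-2} = 0,  where D(n) = (r+n)(r+n-1) + (7/2)(r+n) + (3/2).
  a_n = [1 a_{n-1} + 1 a_{n-2}] / D(n).
Since the indicial polynomial factors as (r - r_1)(r - r_2), D(n) = (r_1 + n - r_1)(r_1 + n - r_2) = n(n + 1/2).
Evaluating step by step (a_0 = 1):
  n = 1: D(1) = 1(1 + 1/2) = 3/2; numerator = 1(1) = 1; a_1 = (1)/(3/2) = 2/3
  n = 2: D(2) = 2(2 + 1/2) = 5; numerator = 1(2/3) + 1(1) = 5/3; a_2 = (5/3)/(5) = 1/3
  n = 3: D(3) = 3(3 + 1/2) = 21/2; numerator = 1(1/3) + 1(2/3) = 1; a_3 = (1)/(21/2) = 2/21
  n = 4: D(4) = 4(4 + 1/2) = 18; numerator = 1(2/21) + 1(1/3) = 3/7; a_4 = (3/7)/(18) = 1/42
  n = 5: D(5) = 5(5 + 1/2) = 55/2; numerator = 1(1/42) + 1(2/21) = 5/42; a_5 = (5/42)/(55/2) = 1/231
  n = 6: D(6) = 6(6 + 1/2) = 39; numerator = 1(1/231) + 1(1/42) = 13/462; a_6 = (13/462)/(39) = 1/1386

r = -1; a_0 = 1; a_1 = 2/3; a_2 = 1/3; a_3 = 2/21; a_4 = 1/42; a_5 = 1/231; a_6 = 1/1386


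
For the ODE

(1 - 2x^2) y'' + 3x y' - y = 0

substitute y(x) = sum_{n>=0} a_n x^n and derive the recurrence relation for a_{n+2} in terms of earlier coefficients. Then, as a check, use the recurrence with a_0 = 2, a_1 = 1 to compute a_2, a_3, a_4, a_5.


Substitute y = sum_n a_n x^n.
(1 - 2 x^2) y'' contributes (n+2)(n+1) a_{n+2} - 2 n(n-1) a_n at x^n.
3 x y'(x) contributes 3 n a_n at x^n.
-y(x) contributes -1 a_n at x^n.
Matching x^n: (n+2)(n+1) a_{n+2} + (-2 n(n-1) + 3 n - 1) a_n = 0.
Thus a_{n+2} = (2 n(n-1) - 3 n + 1) / ((n+1)(n+2)) * a_n.

Check with a_0 = 2, a_1 = 1 (apply the recurrence for n = 0, 1, 2, 3): a_0 = 2, a_1 = 1, a_2 = 1, a_3 = -1/3, a_4 = -1/12, a_5 = -1/15.

a_(n+2) = (2 n(n-1) - 3 n + 1) / ((n+1)(n+2)) * a_n; check: a_0 = 2, a_1 = 1, a_2 = 1, a_3 = -1/3, a_4 = -1/12, a_5 = -1/15


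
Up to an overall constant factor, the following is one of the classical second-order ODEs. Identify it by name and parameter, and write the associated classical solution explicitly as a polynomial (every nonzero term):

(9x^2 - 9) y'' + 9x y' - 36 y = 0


All three coefficients share the factor -9; dividing through by -9 gives  (1 - x^2) y'' - x y' + 4 y = 0.
This matches the Chebyshev equation (1 - x^2) y'' - x y' + n^2 y = 0 (note the -x y' term, not -2x y') with n^2 = 4, so n = 2; the polynomial solution is T_2(x).
With y = sum_k a_k x^k, matching x^k gives (k+2)(k+1) a_{k+2} = (k^2 - n^2) a_k = (k - 2)(k + 2) a_k. The right side vanishes at k = 2, so the series with the parity of 2 terminates at degree 2.
Standard normalization: leading coefficient of T_n is 2^(n-1), so a_2 = 2^1 = 2. Work downward with a_k = (k+1)(k+2) a_{k+2} / ((k - 2)(k + 2)):
  a_0 = (1)(2)(2) / ((0 - 2)(0 + 2)) = 4/(-4) = -1
Hence T_2(x) = 2 x^2 - 1.

T_2(x); series = 2 x^2 - 1
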